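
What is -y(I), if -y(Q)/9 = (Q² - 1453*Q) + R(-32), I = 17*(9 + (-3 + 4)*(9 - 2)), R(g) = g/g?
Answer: -2891079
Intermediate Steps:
R(g) = 1
I = 272 (I = 17*(9 + 1*7) = 17*(9 + 7) = 17*16 = 272)
y(Q) = -9 - 9*Q² + 13077*Q (y(Q) = -9*((Q² - 1453*Q) + 1) = -9*(1 + Q² - 1453*Q) = -9 - 9*Q² + 13077*Q)
-y(I) = -(-9 - 9*272² + 13077*272) = -(-9 - 9*73984 + 3556944) = -(-9 - 665856 + 3556944) = -1*2891079 = -2891079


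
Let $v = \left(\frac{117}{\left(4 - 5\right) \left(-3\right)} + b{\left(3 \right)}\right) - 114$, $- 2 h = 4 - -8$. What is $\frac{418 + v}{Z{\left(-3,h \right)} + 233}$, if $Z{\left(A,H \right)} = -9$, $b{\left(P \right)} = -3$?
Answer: $\frac{85}{56} \approx 1.5179$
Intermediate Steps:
$h = -6$ ($h = - \frac{4 - -8}{2} = - \frac{4 + 8}{2} = \left(- \frac{1}{2}\right) 12 = -6$)
$v = -78$ ($v = \left(\frac{117}{\left(4 - 5\right) \left(-3\right)} - 3\right) - 114 = \left(\frac{117}{\left(-1\right) \left(-3\right)} - 3\right) - 114 = \left(\frac{117}{3} - 3\right) - 114 = \left(117 \cdot \frac{1}{3} - 3\right) - 114 = \left(39 - 3\right) - 114 = 36 - 114 = -78$)
$\frac{418 + v}{Z{\left(-3,h \right)} + 233} = \frac{418 - 78}{-9 + 233} = \frac{340}{224} = 340 \cdot \frac{1}{224} = \frac{85}{56}$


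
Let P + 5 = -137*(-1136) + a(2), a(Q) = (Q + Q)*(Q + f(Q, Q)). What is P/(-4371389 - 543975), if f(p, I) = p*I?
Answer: -155651/4915364 ≈ -0.031666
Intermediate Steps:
f(p, I) = I*p
a(Q) = 2*Q*(Q + Q²) (a(Q) = (Q + Q)*(Q + Q*Q) = (2*Q)*(Q + Q²) = 2*Q*(Q + Q²))
P = 155651 (P = -5 + (-137*(-1136) + 2*2²*(1 + 2)) = -5 + (155632 + 2*4*3) = -5 + (155632 + 24) = -5 + 155656 = 155651)
P/(-4371389 - 543975) = 155651/(-4371389 - 543975) = 155651/(-4915364) = 155651*(-1/4915364) = -155651/4915364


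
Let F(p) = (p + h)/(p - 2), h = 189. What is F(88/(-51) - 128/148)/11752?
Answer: -351755/101795824 ≈ -0.0034555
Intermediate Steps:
F(p) = (189 + p)/(-2 + p) (F(p) = (p + 189)/(p - 2) = (189 + p)/(-2 + p))
F(88/(-51) - 128/148)/11752 = ((189 + (88/(-51) - 128/148))/(-2 + (88/(-51) - 128/148)))/11752 = ((189 + (88*(-1/51) - 128*1/148))/(-2 + (88*(-1/51) - 128*1/148)))*(1/11752) = ((189 + (-88/51 - 32/37))/(-2 + (-88/51 - 32/37)))*(1/11752) = ((189 - 4888/1887)/(-2 - 4888/1887))*(1/11752) = ((351755/1887)/(-8662/1887))*(1/11752) = -1887/8662*351755/1887*(1/11752) = -351755/8662*1/11752 = -351755/101795824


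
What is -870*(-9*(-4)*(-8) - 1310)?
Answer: 1390260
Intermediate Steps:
-870*(-9*(-4)*(-8) - 1310) = -870*(36*(-8) - 1310) = -870*(-288 - 1310) = -870*(-1598) = 1390260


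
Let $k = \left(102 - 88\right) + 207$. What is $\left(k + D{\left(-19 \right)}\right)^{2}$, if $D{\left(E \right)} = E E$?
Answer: $338724$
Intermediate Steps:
$D{\left(E \right)} = E^{2}$
$k = 221$ ($k = \left(102 - 88\right) + 207 = 14 + 207 = 221$)
$\left(k + D{\left(-19 \right)}\right)^{2} = \left(221 + \left(-19\right)^{2}\right)^{2} = \left(221 + 361\right)^{2} = 582^{2} = 338724$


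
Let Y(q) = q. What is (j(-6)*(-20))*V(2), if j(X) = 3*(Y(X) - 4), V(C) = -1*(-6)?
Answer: 3600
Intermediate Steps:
V(C) = 6
j(X) = -12 + 3*X (j(X) = 3*(X - 4) = 3*(-4 + X) = -12 + 3*X)
(j(-6)*(-20))*V(2) = ((-12 + 3*(-6))*(-20))*6 = ((-12 - 18)*(-20))*6 = -30*(-20)*6 = 600*6 = 3600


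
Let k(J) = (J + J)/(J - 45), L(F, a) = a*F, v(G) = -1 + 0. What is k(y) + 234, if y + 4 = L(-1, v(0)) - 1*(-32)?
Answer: 1843/8 ≈ 230.38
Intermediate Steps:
v(G) = -1
L(F, a) = F*a
y = 29 (y = -4 + (-1*(-1) - 1*(-32)) = -4 + (1 + 32) = -4 + 33 = 29)
k(J) = 2*J/(-45 + J) (k(J) = (2*J)/(-45 + J) = 2*J/(-45 + J))
k(y) + 234 = 2*29/(-45 + 29) + 234 = 2*29/(-16) + 234 = 2*29*(-1/16) + 234 = -29/8 + 234 = 1843/8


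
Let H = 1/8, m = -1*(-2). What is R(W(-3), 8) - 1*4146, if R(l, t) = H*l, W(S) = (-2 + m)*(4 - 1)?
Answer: -4146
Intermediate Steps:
m = 2
W(S) = 0 (W(S) = (-2 + 2)*(4 - 1) = 0*3 = 0)
H = ⅛ ≈ 0.12500
R(l, t) = l/8
R(W(-3), 8) - 1*4146 = (⅛)*0 - 1*4146 = 0 - 4146 = -4146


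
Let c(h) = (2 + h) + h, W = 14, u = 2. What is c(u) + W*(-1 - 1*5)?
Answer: -78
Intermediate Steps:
c(h) = 2 + 2*h
c(u) + W*(-1 - 1*5) = (2 + 2*2) + 14*(-1 - 1*5) = (2 + 4) + 14*(-1 - 5) = 6 + 14*(-6) = 6 - 84 = -78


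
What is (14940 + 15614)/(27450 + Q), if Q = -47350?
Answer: -15277/9950 ≈ -1.5354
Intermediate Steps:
(14940 + 15614)/(27450 + Q) = (14940 + 15614)/(27450 - 47350) = 30554/(-19900) = 30554*(-1/19900) = -15277/9950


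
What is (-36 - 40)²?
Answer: 5776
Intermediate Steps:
(-36 - 40)² = (-76)² = 5776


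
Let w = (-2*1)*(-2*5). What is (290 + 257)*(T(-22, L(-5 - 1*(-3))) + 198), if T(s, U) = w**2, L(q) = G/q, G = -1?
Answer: 327106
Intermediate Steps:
w = 20 (w = -2*(-10) = 20)
L(q) = -1/q
T(s, U) = 400 (T(s, U) = 20**2 = 400)
(290 + 257)*(T(-22, L(-5 - 1*(-3))) + 198) = (290 + 257)*(400 + 198) = 547*598 = 327106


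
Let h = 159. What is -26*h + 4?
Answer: -4130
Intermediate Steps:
-26*h + 4 = -26*159 + 4 = -4134 + 4 = -4130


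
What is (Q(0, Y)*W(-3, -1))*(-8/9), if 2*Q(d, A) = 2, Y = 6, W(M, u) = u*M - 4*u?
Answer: -56/9 ≈ -6.2222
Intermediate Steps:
W(M, u) = -4*u + M*u (W(M, u) = M*u - 4*u = -4*u + M*u)
Q(d, A) = 1 (Q(d, A) = (½)*2 = 1)
(Q(0, Y)*W(-3, -1))*(-8/9) = (1*(-(-4 - 3)))*(-8/9) = (1*(-1*(-7)))*(-8*⅑) = (1*7)*(-8/9) = 7*(-8/9) = -56/9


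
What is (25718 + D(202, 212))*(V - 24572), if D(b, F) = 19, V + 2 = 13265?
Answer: -291059733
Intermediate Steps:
V = 13263 (V = -2 + 13265 = 13263)
(25718 + D(202, 212))*(V - 24572) = (25718 + 19)*(13263 - 24572) = 25737*(-11309) = -291059733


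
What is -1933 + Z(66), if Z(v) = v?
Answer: -1867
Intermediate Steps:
-1933 + Z(66) = -1933 + 66 = -1867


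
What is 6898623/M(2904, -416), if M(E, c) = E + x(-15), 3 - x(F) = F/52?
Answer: 119576132/50393 ≈ 2372.9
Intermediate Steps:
x(F) = 3 - F/52
M(E, c) = 171/52 + E (M(E, c) = E + (3 - 1/52*(-15)) = E + (3 + 15/52) = E + 171/52 = 171/52 + E)
6898623/M(2904, -416) = 6898623/(171/52 + 2904) = 6898623/(151179/52) = 6898623*(52/151179) = 119576132/50393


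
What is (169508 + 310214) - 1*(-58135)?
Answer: 537857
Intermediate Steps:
(169508 + 310214) - 1*(-58135) = 479722 + 58135 = 537857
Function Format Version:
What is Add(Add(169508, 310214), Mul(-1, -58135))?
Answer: 537857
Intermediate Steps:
Add(Add(169508, 310214), Mul(-1, -58135)) = Add(479722, 58135) = 537857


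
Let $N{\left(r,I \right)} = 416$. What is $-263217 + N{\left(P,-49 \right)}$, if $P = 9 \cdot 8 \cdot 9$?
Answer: $-262801$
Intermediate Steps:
$P = 648$ ($P = 72 \cdot 9 = 648$)
$-263217 + N{\left(P,-49 \right)} = -263217 + 416 = -262801$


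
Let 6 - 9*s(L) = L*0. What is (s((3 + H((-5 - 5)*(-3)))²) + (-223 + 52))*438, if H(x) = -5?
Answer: -74606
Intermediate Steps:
s(L) = ⅔ (s(L) = ⅔ - L*0/9 = ⅔ - ⅑*0 = ⅔ + 0 = ⅔)
(s((3 + H((-5 - 5)*(-3)))²) + (-223 + 52))*438 = (⅔ + (-223 + 52))*438 = (⅔ - 171)*438 = -511/3*438 = -74606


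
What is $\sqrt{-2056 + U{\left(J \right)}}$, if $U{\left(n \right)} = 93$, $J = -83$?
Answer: $i \sqrt{1963} \approx 44.306 i$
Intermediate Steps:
$\sqrt{-2056 + U{\left(J \right)}} = \sqrt{-2056 + 93} = \sqrt{-1963} = i \sqrt{1963}$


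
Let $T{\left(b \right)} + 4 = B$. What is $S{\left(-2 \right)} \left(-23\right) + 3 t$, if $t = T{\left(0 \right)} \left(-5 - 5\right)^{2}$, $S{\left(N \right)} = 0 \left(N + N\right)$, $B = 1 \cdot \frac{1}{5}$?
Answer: $-1140$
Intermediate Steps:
$B = \frac{1}{5}$ ($B = 1 \cdot \frac{1}{5} = \frac{1}{5} \approx 0.2$)
$S{\left(N \right)} = 0$ ($S{\left(N \right)} = 0 \cdot 2 N = 0$)
$T{\left(b \right)} = - \frac{19}{5}$ ($T{\left(b \right)} = -4 + \frac{1}{5} = - \frac{19}{5}$)
$t = -380$ ($t = - \frac{19 \left(-5 - 5\right)^{2}}{5} = - \frac{19 \left(-10\right)^{2}}{5} = \left(- \frac{19}{5}\right) 100 = -380$)
$S{\left(-2 \right)} \left(-23\right) + 3 t = 0 \left(-23\right) + 3 \left(-380\right) = 0 - 1140 = -1140$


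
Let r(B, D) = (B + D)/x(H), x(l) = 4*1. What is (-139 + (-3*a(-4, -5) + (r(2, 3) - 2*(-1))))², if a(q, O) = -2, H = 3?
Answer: 269361/16 ≈ 16835.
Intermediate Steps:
x(l) = 4
r(B, D) = B/4 + D/4 (r(B, D) = (B + D)/4 = (B + D)*(¼) = B/4 + D/4)
(-139 + (-3*a(-4, -5) + (r(2, 3) - 2*(-1))))² = (-139 + (-3*(-2) + (((¼)*2 + (¼)*3) - 2*(-1))))² = (-139 + (6 + ((½ + ¾) + 2)))² = (-139 + (6 + (5/4 + 2)))² = (-139 + (6 + 13/4))² = (-139 + 37/4)² = (-519/4)² = 269361/16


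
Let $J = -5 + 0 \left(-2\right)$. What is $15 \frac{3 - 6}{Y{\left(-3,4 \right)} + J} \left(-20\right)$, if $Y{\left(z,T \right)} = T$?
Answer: $-900$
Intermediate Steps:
$J = -5$ ($J = -5 + 0 = -5$)
$15 \frac{3 - 6}{Y{\left(-3,4 \right)} + J} \left(-20\right) = 15 \frac{3 - 6}{4 - 5} \left(-20\right) = 15 \left(- \frac{3}{-1}\right) \left(-20\right) = 15 \left(\left(-3\right) \left(-1\right)\right) \left(-20\right) = 15 \cdot 3 \left(-20\right) = 45 \left(-20\right) = -900$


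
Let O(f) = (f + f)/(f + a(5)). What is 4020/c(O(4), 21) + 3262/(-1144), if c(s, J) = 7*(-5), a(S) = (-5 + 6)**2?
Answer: -471305/4004 ≈ -117.71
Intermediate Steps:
a(S) = 1 (a(S) = 1**2 = 1)
O(f) = 2*f/(1 + f) (O(f) = (f + f)/(f + 1) = (2*f)/(1 + f) = 2*f/(1 + f))
c(s, J) = -35
4020/c(O(4), 21) + 3262/(-1144) = 4020/(-35) + 3262/(-1144) = 4020*(-1/35) + 3262*(-1/1144) = -804/7 - 1631/572 = -471305/4004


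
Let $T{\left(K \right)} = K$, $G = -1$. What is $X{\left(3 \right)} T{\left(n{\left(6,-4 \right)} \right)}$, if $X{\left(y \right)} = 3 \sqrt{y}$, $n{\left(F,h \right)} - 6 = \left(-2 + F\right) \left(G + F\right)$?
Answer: $78 \sqrt{3} \approx 135.1$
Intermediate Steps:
$n{\left(F,h \right)} = 6 + \left(-1 + F\right) \left(-2 + F\right)$ ($n{\left(F,h \right)} = 6 + \left(-2 + F\right) \left(-1 + F\right) = 6 + \left(-1 + F\right) \left(-2 + F\right)$)
$X{\left(3 \right)} T{\left(n{\left(6,-4 \right)} \right)} = 3 \sqrt{3} \left(8 + 6^{2} - 18\right) = 3 \sqrt{3} \left(8 + 36 - 18\right) = 3 \sqrt{3} \cdot 26 = 78 \sqrt{3}$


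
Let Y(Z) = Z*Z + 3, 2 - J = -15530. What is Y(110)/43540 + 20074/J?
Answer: 37928777/24152260 ≈ 1.5704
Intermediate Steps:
J = 15532 (J = 2 - 1*(-15530) = 2 + 15530 = 15532)
Y(Z) = 3 + Z² (Y(Z) = Z² + 3 = 3 + Z²)
Y(110)/43540 + 20074/J = (3 + 110²)/43540 + 20074/15532 = (3 + 12100)*(1/43540) + 20074*(1/15532) = 12103*(1/43540) + 10037/7766 = 1729/6220 + 10037/7766 = 37928777/24152260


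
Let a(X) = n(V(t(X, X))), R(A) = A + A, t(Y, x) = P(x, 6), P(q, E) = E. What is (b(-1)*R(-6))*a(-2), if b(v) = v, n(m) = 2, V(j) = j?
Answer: 24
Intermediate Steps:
t(Y, x) = 6
R(A) = 2*A
a(X) = 2
(b(-1)*R(-6))*a(-2) = -2*(-6)*2 = -1*(-12)*2 = 12*2 = 24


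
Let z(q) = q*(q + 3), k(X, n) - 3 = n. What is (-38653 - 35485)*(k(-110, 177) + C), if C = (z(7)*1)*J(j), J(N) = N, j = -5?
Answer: 12603460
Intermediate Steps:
k(X, n) = 3 + n
z(q) = q*(3 + q)
C = -350 (C = ((7*(3 + 7))*1)*(-5) = ((7*10)*1)*(-5) = (70*1)*(-5) = 70*(-5) = -350)
(-38653 - 35485)*(k(-110, 177) + C) = (-38653 - 35485)*((3 + 177) - 350) = -74138*(180 - 350) = -74138*(-170) = 12603460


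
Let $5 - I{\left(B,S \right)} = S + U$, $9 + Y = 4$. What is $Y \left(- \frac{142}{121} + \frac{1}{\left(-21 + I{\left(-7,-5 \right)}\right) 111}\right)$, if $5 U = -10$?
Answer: $\frac{709895}{120879} \approx 5.8728$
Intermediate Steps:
$Y = -5$ ($Y = -9 + 4 = -5$)
$U = -2$ ($U = \frac{1}{5} \left(-10\right) = -2$)
$I{\left(B,S \right)} = 7 - S$ ($I{\left(B,S \right)} = 5 - \left(S - 2\right) = 5 - \left(-2 + S\right) = 7 - S$)
$Y \left(- \frac{142}{121} + \frac{1}{\left(-21 + I{\left(-7,-5 \right)}\right) 111}\right) = - 5 \left(- \frac{142}{121} + \frac{1}{\left(-21 + \left(7 - -5\right)\right) 111}\right) = - 5 \left(\left(-142\right) \frac{1}{121} + \frac{1}{-21 + \left(7 + 5\right)} \frac{1}{111}\right) = - 5 \left(- \frac{142}{121} + \frac{1}{-21 + 12} \cdot \frac{1}{111}\right) = - 5 \left(- \frac{142}{121} + \frac{1}{-9} \cdot \frac{1}{111}\right) = - 5 \left(- \frac{142}{121} - \frac{1}{999}\right) = \left(-5\right) \left(- \frac{141979}{120879}\right) = \frac{709895}{120879}$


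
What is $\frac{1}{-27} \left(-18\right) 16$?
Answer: $\frac{32}{3} \approx 10.667$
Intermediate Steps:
$\frac{1}{-27} \left(-18\right) 16 = \left(- \frac{1}{27}\right) \left(-18\right) 16 = \frac{2}{3} \cdot 16 = \frac{32}{3}$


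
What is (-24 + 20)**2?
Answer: 16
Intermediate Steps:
(-24 + 20)**2 = (-4)**2 = 16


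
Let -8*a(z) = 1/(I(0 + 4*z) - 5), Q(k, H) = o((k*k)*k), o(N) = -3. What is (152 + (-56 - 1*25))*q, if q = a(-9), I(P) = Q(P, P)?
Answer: 71/64 ≈ 1.1094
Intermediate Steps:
Q(k, H) = -3
I(P) = -3
a(z) = 1/64 (a(z) = -1/(8*(-3 - 5)) = -⅛/(-8) = -⅛*(-⅛) = 1/64)
q = 1/64 ≈ 0.015625
(152 + (-56 - 1*25))*q = (152 + (-56 - 1*25))*(1/64) = (152 + (-56 - 25))*(1/64) = (152 - 81)*(1/64) = 71*(1/64) = 71/64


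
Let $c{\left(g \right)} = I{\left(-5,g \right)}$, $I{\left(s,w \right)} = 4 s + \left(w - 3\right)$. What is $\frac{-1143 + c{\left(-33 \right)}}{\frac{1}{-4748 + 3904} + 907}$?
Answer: $- \frac{9284}{7023} \approx -1.3219$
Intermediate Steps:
$I{\left(s,w \right)} = -3 + w + 4 s$ ($I{\left(s,w \right)} = 4 s + \left(-3 + w\right) = -3 + w + 4 s$)
$c{\left(g \right)} = -23 + g$ ($c{\left(g \right)} = -3 + g + 4 \left(-5\right) = -3 + g - 20 = -23 + g$)
$\frac{-1143 + c{\left(-33 \right)}}{\frac{1}{-4748 + 3904} + 907} = \frac{-1143 - 56}{\frac{1}{-4748 + 3904} + 907} = \frac{-1143 - 56}{\frac{1}{-844} + 907} = - \frac{1199}{- \frac{1}{844} + 907} = - \frac{1199}{\frac{765507}{844}} = \left(-1199\right) \frac{844}{765507} = - \frac{9284}{7023}$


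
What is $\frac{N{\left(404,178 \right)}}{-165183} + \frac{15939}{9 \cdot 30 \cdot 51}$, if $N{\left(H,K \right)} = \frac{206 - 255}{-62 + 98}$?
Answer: $\frac{585082351}{505459980} \approx 1.1575$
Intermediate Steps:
$N{\left(H,K \right)} = - \frac{49}{36}$
$\frac{N{\left(404,178 \right)}}{-165183} + \frac{15939}{9 \cdot 30 \cdot 51} = - \frac{49}{36 \left(-165183\right)} + \frac{15939}{9 \cdot 30 \cdot 51} = \left(- \frac{49}{36}\right) \left(- \frac{1}{165183}\right) + \frac{15939}{270 \cdot 51} = \frac{49}{5946588} + \frac{15939}{13770} = \frac{49}{5946588} + 15939 \cdot \frac{1}{13770} = \frac{49}{5946588} + \frac{1771}{1530} = \frac{585082351}{505459980}$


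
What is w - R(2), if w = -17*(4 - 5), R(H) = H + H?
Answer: 13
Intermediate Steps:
R(H) = 2*H
w = 17 (w = -17*(-1) = 17)
w - R(2) = 17 - 2*2 = 17 - 1*4 = 17 - 4 = 13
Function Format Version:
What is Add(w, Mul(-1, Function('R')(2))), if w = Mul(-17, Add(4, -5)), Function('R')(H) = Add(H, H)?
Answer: 13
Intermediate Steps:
Function('R')(H) = Mul(2, H)
w = 17 (w = Mul(-17, -1) = 17)
Add(w, Mul(-1, Function('R')(2))) = Add(17, Mul(-1, Mul(2, 2))) = Add(17, Mul(-1, 4)) = Add(17, -4) = 13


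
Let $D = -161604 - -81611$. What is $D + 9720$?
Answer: $-70273$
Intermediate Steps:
$D = -79993$ ($D = -161604 + 81611 = -79993$)
$D + 9720 = -79993 + 9720 = -70273$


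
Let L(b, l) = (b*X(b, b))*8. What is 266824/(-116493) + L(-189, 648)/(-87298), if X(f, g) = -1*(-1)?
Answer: -11558532068/5084802957 ≈ -2.2732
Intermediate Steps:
X(f, g) = 1
L(b, l) = 8*b (L(b, l) = (b*1)*8 = b*8 = 8*b)
266824/(-116493) + L(-189, 648)/(-87298) = 266824/(-116493) + (8*(-189))/(-87298) = 266824*(-1/116493) - 1512*(-1/87298) = -266824/116493 + 756/43649 = -11558532068/5084802957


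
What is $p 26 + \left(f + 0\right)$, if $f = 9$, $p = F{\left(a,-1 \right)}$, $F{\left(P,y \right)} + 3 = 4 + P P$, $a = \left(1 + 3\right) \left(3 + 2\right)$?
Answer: $10435$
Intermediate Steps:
$a = 20$ ($a = 4 \cdot 5 = 20$)
$F{\left(P,y \right)} = 1 + P^{2}$ ($F{\left(P,y \right)} = -3 + \left(4 + P P\right) = -3 + \left(4 + P^{2}\right) = 1 + P^{2}$)
$p = 401$ ($p = 1 + 20^{2} = 1 + 400 = 401$)
$p 26 + \left(f + 0\right) = 401 \cdot 26 + \left(9 + 0\right) = 10426 + 9 = 10435$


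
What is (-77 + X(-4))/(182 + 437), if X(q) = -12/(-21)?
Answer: -535/4333 ≈ -0.12347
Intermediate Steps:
X(q) = 4/7 (X(q) = -12*(-1/21) = 4/7)
(-77 + X(-4))/(182 + 437) = (-77 + 4/7)/(182 + 437) = -535/7/619 = -535/7*1/619 = -535/4333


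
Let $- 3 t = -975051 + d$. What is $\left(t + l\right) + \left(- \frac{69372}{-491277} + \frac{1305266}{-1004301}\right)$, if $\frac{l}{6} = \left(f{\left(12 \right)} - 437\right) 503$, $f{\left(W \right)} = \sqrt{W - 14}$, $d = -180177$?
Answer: $- \frac{153574401073538180}{164463327459} + 3018 i \sqrt{2} \approx -9.3379 \cdot 10^{5} + 4268.1 i$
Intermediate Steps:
$f{\left(W \right)} = \sqrt{-14 + W}$
$t = 385076$ ($t = - \frac{-975051 - 180177}{3} = \left(- \frac{1}{3}\right) \left(-1155228\right) = 385076$)
$l = -1318866 + 3018 i \sqrt{2}$ ($l = 6 \left(\sqrt{-14 + 12} - 437\right) 503 = 6 \left(\sqrt{-2} - 437\right) 503 = 6 \left(i \sqrt{2} - 437\right) 503 = 6 \left(-437 + i \sqrt{2}\right) 503 = 6 \left(-219811 + 503 i \sqrt{2}\right) = -1318866 + 3018 i \sqrt{2} \approx -1.3189 \cdot 10^{6} + 4268.1 i$)
$\left(t + l\right) + \left(- \frac{69372}{-491277} + \frac{1305266}{-1004301}\right) = \left(385076 - \left(1318866 - 3018 i \sqrt{2}\right)\right) + \left(- \frac{69372}{-491277} + \frac{1305266}{-1004301}\right) = \left(-933790 + 3018 i \sqrt{2}\right) + \left(\left(-69372\right) \left(- \frac{1}{491277}\right) + 1305266 \left(- \frac{1}{1004301}\right)\right) = \left(-933790 + 3018 i \sqrt{2}\right) + \left(\frac{23124}{163759} - \frac{1305266}{1004301}\right) = \left(-933790 + 3018 i \sqrt{2}\right) - \frac{190525598570}{164463327459} = - \frac{153574401073538180}{164463327459} + 3018 i \sqrt{2}$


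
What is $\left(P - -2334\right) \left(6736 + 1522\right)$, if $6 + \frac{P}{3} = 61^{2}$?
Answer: $111309582$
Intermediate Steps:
$P = 11145$ ($P = -18 + 3 \cdot 61^{2} = -18 + 3 \cdot 3721 = -18 + 11163 = 11145$)
$\left(P - -2334\right) \left(6736 + 1522\right) = \left(11145 - -2334\right) \left(6736 + 1522\right) = \left(11145 + 2334\right) 8258 = 13479 \cdot 8258 = 111309582$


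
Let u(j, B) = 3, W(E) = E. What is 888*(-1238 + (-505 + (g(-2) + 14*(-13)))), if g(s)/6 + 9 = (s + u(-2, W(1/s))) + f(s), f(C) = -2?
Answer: -1762680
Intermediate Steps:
g(s) = -48 + 6*s (g(s) = -54 + 6*((s + 3) - 2) = -54 + 6*((3 + s) - 2) = -54 + 6*(1 + s) = -54 + (6 + 6*s) = -48 + 6*s)
888*(-1238 + (-505 + (g(-2) + 14*(-13)))) = 888*(-1238 + (-505 + ((-48 + 6*(-2)) + 14*(-13)))) = 888*(-1238 + (-505 + ((-48 - 12) - 182))) = 888*(-1238 + (-505 + (-60 - 182))) = 888*(-1238 + (-505 - 242)) = 888*(-1238 - 747) = 888*(-1985) = -1762680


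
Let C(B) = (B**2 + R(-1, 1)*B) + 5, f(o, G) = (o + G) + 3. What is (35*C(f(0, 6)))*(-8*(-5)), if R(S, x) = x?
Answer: 133000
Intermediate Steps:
f(o, G) = 3 + G + o (f(o, G) = (G + o) + 3 = 3 + G + o)
C(B) = 5 + B + B**2 (C(B) = (B**2 + 1*B) + 5 = (B**2 + B) + 5 = (B + B**2) + 5 = 5 + B + B**2)
(35*C(f(0, 6)))*(-8*(-5)) = (35*(5 + (3 + 6 + 0) + (3 + 6 + 0)**2))*(-8*(-5)) = (35*(5 + 9 + 9**2))*40 = (35*(5 + 9 + 81))*40 = (35*95)*40 = 3325*40 = 133000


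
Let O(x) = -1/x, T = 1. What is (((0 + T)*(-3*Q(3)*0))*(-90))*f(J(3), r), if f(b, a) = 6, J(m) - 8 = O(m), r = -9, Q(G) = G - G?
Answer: 0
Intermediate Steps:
Q(G) = 0
J(m) = 8 - 1/m
(((0 + T)*(-3*Q(3)*0))*(-90))*f(J(3), r) = (((0 + 1)*(-3*0*0))*(-90))*6 = ((1*(0*0))*(-90))*6 = ((1*0)*(-90))*6 = (0*(-90))*6 = 0*6 = 0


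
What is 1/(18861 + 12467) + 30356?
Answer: 950992769/31328 ≈ 30356.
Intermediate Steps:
1/(18861 + 12467) + 30356 = 1/31328 + 30356 = 950992769/31328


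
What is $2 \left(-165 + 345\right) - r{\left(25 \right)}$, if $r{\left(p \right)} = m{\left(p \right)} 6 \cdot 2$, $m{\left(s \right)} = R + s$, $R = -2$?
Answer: $84$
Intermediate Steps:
$m{\left(s \right)} = -2 + s$
$r{\left(p \right)} = -24 + 12 p$ ($r{\left(p \right)} = \left(-2 + p\right) 6 \cdot 2 = \left(-12 + 6 p\right) 2 = -24 + 12 p$)
$2 \left(-165 + 345\right) - r{\left(25 \right)} = 2 \left(-165 + 345\right) - \left(-24 + 12 \cdot 25\right) = 2 \cdot 180 - \left(-24 + 300\right) = 360 - 276 = 84$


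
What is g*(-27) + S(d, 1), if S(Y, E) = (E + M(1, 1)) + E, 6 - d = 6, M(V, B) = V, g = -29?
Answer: 786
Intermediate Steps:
d = 0 (d = 6 - 1*6 = 6 - 6 = 0)
S(Y, E) = 1 + 2*E (S(Y, E) = (E + 1) + E = (1 + E) + E = 1 + 2*E)
g*(-27) + S(d, 1) = -29*(-27) + (1 + 2*1) = 783 + (1 + 2) = 783 + 3 = 786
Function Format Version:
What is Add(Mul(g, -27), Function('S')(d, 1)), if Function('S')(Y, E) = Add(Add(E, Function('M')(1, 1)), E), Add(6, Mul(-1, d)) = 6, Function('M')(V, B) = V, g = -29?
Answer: 786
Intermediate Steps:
d = 0 (d = Add(6, Mul(-1, 6)) = Add(6, -6) = 0)
Function('S')(Y, E) = Add(1, Mul(2, E)) (Function('S')(Y, E) = Add(Add(E, 1), E) = Add(Add(1, E), E) = Add(1, Mul(2, E)))
Add(Mul(g, -27), Function('S')(d, 1)) = Add(Mul(-29, -27), Add(1, Mul(2, 1))) = Add(783, Add(1, 2)) = Add(783, 3) = 786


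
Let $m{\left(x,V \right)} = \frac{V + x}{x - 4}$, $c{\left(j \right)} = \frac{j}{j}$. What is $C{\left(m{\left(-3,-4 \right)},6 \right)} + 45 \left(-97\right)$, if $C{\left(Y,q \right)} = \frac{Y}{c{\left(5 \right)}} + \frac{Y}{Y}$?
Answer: $-4363$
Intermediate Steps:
$c{\left(j \right)} = 1$
$m{\left(x,V \right)} = \frac{V + x}{-4 + x}$
$C{\left(Y,q \right)} = 1 + Y$ ($C{\left(Y,q \right)} = \frac{Y}{1} + \frac{Y}{Y} = Y 1 + 1 = Y + 1 = 1 + Y$)
$C{\left(m{\left(-3,-4 \right)},6 \right)} + 45 \left(-97\right) = \left(1 + \frac{-4 - 3}{-4 - 3}\right) + 45 \left(-97\right) = \left(1 + \frac{1}{-7} \left(-7\right)\right) - 4365 = \left(1 - -1\right) - 4365 = \left(1 + 1\right) - 4365 = 2 - 4365 = -4363$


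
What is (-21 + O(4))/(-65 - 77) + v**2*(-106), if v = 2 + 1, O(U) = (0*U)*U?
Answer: -135447/142 ≈ -953.85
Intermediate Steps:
O(U) = 0 (O(U) = 0*U = 0)
v = 3
(-21 + O(4))/(-65 - 77) + v**2*(-106) = (-21 + 0)/(-65 - 77) + 3**2*(-106) = -21/(-142) + 9*(-106) = -21*(-1/142) - 954 = 21/142 - 954 = -135447/142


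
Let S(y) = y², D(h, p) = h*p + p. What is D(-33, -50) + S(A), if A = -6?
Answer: 1636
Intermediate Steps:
D(h, p) = p + h*p
D(-33, -50) + S(A) = -50*(1 - 33) + (-6)² = -50*(-32) + 36 = 1600 + 36 = 1636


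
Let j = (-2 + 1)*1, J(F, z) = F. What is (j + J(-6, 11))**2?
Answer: 49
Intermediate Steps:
j = -1 (j = -1*1 = -1)
(j + J(-6, 11))**2 = (-1 - 6)**2 = (-7)**2 = 49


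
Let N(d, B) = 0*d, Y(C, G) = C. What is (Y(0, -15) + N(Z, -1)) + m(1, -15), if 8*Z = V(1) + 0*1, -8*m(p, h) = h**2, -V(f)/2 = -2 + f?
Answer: -225/8 ≈ -28.125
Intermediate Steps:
V(f) = 4 - 2*f (V(f) = -2*(-2 + f) = 4 - 2*f)
m(p, h) = -h**2/8
Z = 1/4 (Z = ((4 - 2*1) + 0*1)/8 = ((4 - 2) + 0)/8 = (2 + 0)/8 = (1/8)*2 = 1/4 ≈ 0.25000)
N(d, B) = 0
(Y(0, -15) + N(Z, -1)) + m(1, -15) = (0 + 0) - 1/8*(-15)**2 = 0 - 1/8*225 = 0 - 225/8 = -225/8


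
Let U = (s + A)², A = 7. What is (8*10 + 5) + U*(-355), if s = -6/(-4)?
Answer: -102255/4 ≈ -25564.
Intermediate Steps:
s = 3/2 (s = -6*(-¼) = 3/2 ≈ 1.5000)
U = 289/4 (U = (3/2 + 7)² = (17/2)² = 289/4 ≈ 72.250)
(8*10 + 5) + U*(-355) = (8*10 + 5) + (289/4)*(-355) = (80 + 5) - 102595/4 = 85 - 102595/4 = -102255/4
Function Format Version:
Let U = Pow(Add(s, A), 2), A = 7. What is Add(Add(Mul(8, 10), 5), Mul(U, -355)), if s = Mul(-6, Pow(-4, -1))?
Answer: Rational(-102255, 4) ≈ -25564.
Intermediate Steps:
s = Rational(3, 2) (s = Mul(-6, Rational(-1, 4)) = Rational(3, 2) ≈ 1.5000)
U = Rational(289, 4) (U = Pow(Add(Rational(3, 2), 7), 2) = Pow(Rational(17, 2), 2) = Rational(289, 4) ≈ 72.250)
Add(Add(Mul(8, 10), 5), Mul(U, -355)) = Add(Add(Mul(8, 10), 5), Mul(Rational(289, 4), -355)) = Add(Add(80, 5), Rational(-102595, 4)) = Add(85, Rational(-102595, 4)) = Rational(-102255, 4)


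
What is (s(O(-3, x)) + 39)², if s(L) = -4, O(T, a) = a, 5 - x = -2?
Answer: 1225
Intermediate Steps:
x = 7 (x = 5 - 1*(-2) = 5 + 2 = 7)
(s(O(-3, x)) + 39)² = (-4 + 39)² = 35² = 1225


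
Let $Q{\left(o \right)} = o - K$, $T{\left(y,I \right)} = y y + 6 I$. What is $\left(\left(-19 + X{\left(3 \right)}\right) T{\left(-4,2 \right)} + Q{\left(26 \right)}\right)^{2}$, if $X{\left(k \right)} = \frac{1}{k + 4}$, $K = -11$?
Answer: $241081$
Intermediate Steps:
$X{\left(k \right)} = \frac{1}{4 + k}$
$T{\left(y,I \right)} = y^{2} + 6 I$
$Q{\left(o \right)} = 11 + o$ ($Q{\left(o \right)} = o - -11 = o + 11 = 11 + o$)
$\left(\left(-19 + X{\left(3 \right)}\right) T{\left(-4,2 \right)} + Q{\left(26 \right)}\right)^{2} = \left(\left(-19 + \frac{1}{4 + 3}\right) \left(\left(-4\right)^{2} + 6 \cdot 2\right) + \left(11 + 26\right)\right)^{2} = \left(\left(-19 + \frac{1}{7}\right) \left(16 + 12\right) + 37\right)^{2} = \left(\left(-19 + \frac{1}{7}\right) 28 + 37\right)^{2} = \left(\left(- \frac{132}{7}\right) 28 + 37\right)^{2} = \left(-528 + 37\right)^{2} = \left(-491\right)^{2} = 241081$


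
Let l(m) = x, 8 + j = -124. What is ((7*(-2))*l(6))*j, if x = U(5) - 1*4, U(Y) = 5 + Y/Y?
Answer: 3696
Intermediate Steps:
j = -132 (j = -8 - 124 = -132)
U(Y) = 6 (U(Y) = 5 + 1 = 6)
x = 2 (x = 6 - 1*4 = 6 - 4 = 2)
l(m) = 2
((7*(-2))*l(6))*j = ((7*(-2))*2)*(-132) = -14*2*(-132) = -28*(-132) = 3696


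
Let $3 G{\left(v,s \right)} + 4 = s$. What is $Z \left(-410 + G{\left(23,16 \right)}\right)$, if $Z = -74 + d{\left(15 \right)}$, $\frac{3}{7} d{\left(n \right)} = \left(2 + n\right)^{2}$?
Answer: $- \frac{731206}{3} \approx -2.4374 \cdot 10^{5}$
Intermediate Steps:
$d{\left(n \right)} = \frac{7 \left(2 + n\right)^{2}}{3}$
$G{\left(v,s \right)} = - \frac{4}{3} + \frac{s}{3}$
$Z = \frac{1801}{3}$ ($Z = -74 + \frac{7 \left(2 + 15\right)^{2}}{3} = -74 + \frac{7 \cdot 17^{2}}{3} = -74 + \frac{7}{3} \cdot 289 = -74 + \frac{2023}{3} = \frac{1801}{3} \approx 600.33$)
$Z \left(-410 + G{\left(23,16 \right)}\right) = \frac{1801 \left(-410 + \left(- \frac{4}{3} + \frac{1}{3} \cdot 16\right)\right)}{3} = \frac{1801 \left(-410 + \left(- \frac{4}{3} + \frac{16}{3}\right)\right)}{3} = \frac{1801 \left(-410 + 4\right)}{3} = \frac{1801}{3} \left(-406\right) = - \frac{731206}{3}$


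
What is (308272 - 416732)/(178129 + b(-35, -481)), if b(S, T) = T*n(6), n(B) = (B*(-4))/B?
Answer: -108460/180053 ≈ -0.60238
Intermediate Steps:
n(B) = -4 (n(B) = (-4*B)/B = -4)
b(S, T) = -4*T (b(S, T) = T*(-4) = -4*T)
(308272 - 416732)/(178129 + b(-35, -481)) = (308272 - 416732)/(178129 - 4*(-481)) = -108460/(178129 + 1924) = -108460/180053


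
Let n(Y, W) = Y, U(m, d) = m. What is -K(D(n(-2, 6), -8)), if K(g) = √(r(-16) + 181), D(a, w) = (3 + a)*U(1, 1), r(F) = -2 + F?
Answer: -√163 ≈ -12.767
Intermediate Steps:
D(a, w) = 3 + a (D(a, w) = (3 + a)*1 = 3 + a)
K(g) = √163 (K(g) = √((-2 - 16) + 181) = √(-18 + 181) = √163)
-K(D(n(-2, 6), -8)) = -√163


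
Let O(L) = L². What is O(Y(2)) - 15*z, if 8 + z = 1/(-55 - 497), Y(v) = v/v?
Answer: 22269/184 ≈ 121.03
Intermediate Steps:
Y(v) = 1
z = -4417/552 (z = -8 + 1/(-55 - 497) = -8 + 1/(-552) = -8 - 1/552 = -4417/552 ≈ -8.0018)
O(Y(2)) - 15*z = 1² - 15*(-4417/552) = 1 + 22085/184 = 22269/184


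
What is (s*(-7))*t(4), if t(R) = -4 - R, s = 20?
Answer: 1120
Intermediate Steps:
(s*(-7))*t(4) = (20*(-7))*(-4 - 1*4) = -140*(-4 - 4) = -140*(-8) = 1120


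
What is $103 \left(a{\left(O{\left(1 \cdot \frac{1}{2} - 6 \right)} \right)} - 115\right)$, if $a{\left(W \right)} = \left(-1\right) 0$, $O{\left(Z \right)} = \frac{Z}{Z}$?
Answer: $-11845$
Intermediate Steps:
$O{\left(Z \right)} = 1$
$a{\left(W \right)} = 0$
$103 \left(a{\left(O{\left(1 \cdot \frac{1}{2} - 6 \right)} \right)} - 115\right) = 103 \left(0 - 115\right) = 103 \left(-115\right) = -11845$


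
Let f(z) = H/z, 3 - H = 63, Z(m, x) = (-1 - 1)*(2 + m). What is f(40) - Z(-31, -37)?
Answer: -119/2 ≈ -59.500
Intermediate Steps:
Z(m, x) = -4 - 2*m (Z(m, x) = -2*(2 + m) = -4 - 2*m)
H = -60 (H = 3 - 1*63 = 3 - 63 = -60)
f(z) = -60/z
f(40) - Z(-31, -37) = -60/40 - (-4 - 2*(-31)) = -60*1/40 - (-4 + 62) = -3/2 - 1*58 = -3/2 - 58 = -119/2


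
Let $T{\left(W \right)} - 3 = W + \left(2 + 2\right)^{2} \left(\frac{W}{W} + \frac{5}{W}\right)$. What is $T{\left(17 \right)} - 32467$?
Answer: $- \frac{551247}{17} \approx -32426.0$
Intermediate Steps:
$T{\left(W \right)} = 19 + W + \frac{80}{W}$ ($T{\left(W \right)} = 3 + \left(W + \left(2 + 2\right)^{2} \left(\frac{W}{W} + \frac{5}{W}\right)\right) = 3 + \left(W + 4^{2} \left(1 + \frac{5}{W}\right)\right) = 3 + \left(W + 16 \left(1 + \frac{5}{W}\right)\right) = 3 + \left(W + \left(16 + \frac{80}{W}\right)\right) = 3 + \left(16 + W + \frac{80}{W}\right) = 19 + W + \frac{80}{W}$)
$T{\left(17 \right)} - 32467 = \left(19 + 17 + \frac{80}{17}\right) - 32467 = \frac{692}{17} - 32467 = - \frac{551247}{17}$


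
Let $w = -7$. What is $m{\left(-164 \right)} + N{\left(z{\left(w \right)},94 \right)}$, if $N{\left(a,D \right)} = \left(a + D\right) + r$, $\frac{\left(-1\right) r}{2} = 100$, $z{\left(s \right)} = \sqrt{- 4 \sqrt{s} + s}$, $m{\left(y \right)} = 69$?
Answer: $-37 + \sqrt{-7 - 4 i \sqrt{7}} \approx -35.313 - 3.1376 i$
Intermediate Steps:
$z{\left(s \right)} = \sqrt{s - 4 \sqrt{s}}$
$r = -200$ ($r = \left(-2\right) 100 = -200$)
$N{\left(a,D \right)} = -200 + D + a$ ($N{\left(a,D \right)} = \left(a + D\right) - 200 = \left(D + a\right) - 200 = -200 + D + a$)
$m{\left(-164 \right)} + N{\left(z{\left(w \right)},94 \right)} = 69 + \left(-200 + 94 + \sqrt{-7 - 4 \sqrt{-7}}\right) = 69 + \left(-200 + 94 + \sqrt{-7 - 4 i \sqrt{7}}\right) = 69 - \left(106 - \sqrt{-7 - 4 i \sqrt{7}}\right) = -37 + \sqrt{-7 - 4 i \sqrt{7}}$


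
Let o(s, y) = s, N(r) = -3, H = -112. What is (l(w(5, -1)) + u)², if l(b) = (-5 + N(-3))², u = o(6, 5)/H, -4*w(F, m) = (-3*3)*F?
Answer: 12823561/3136 ≈ 4089.1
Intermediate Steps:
w(F, m) = 9*F/4 (w(F, m) = -(-3*3)*F/4 = -(-9)*F/4 = 9*F/4)
u = -3/56 (u = 6/(-112) = 6*(-1/112) = -3/56 ≈ -0.053571)
l(b) = 64 (l(b) = (-5 - 3)² = (-8)² = 64)
(l(w(5, -1)) + u)² = (64 - 3/56)² = (3581/56)² = 12823561/3136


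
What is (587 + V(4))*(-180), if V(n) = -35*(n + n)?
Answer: -55260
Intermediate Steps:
V(n) = -70*n
(587 + V(4))*(-180) = (587 - 70*4)*(-180) = (587 - 280)*(-180) = 307*(-180) = -55260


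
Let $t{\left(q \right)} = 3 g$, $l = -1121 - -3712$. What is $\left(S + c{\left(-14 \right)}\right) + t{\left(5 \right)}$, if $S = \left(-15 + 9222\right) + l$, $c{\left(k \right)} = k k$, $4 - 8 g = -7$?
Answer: $\frac{95985}{8} \approx 11998.0$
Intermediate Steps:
$g = \frac{11}{8}$ ($g = \frac{1}{2} - - \frac{7}{8} = \frac{1}{2} + \frac{7}{8} = \frac{11}{8} \approx 1.375$)
$l = 2591$ ($l = -1121 + 3712 = 2591$)
$c{\left(k \right)} = k^{2}$
$t{\left(q \right)} = \frac{33}{8}$ ($t{\left(q \right)} = 3 \cdot \frac{11}{8} = \frac{33}{8}$)
$S = 11798$ ($S = \left(-15 + 9222\right) + 2591 = 9207 + 2591 = 11798$)
$\left(S + c{\left(-14 \right)}\right) + t{\left(5 \right)} = \left(11798 + \left(-14\right)^{2}\right) + \frac{33}{8} = \left(11798 + 196\right) + \frac{33}{8} = 11994 + \frac{33}{8} = \frac{95985}{8}$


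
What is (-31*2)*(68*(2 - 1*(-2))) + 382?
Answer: -16482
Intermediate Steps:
(-31*2)*(68*(2 - 1*(-2))) + 382 = -4216*(2 + 2) + 382 = -4216*4 + 382 = -62*272 + 382 = -16864 + 382 = -16482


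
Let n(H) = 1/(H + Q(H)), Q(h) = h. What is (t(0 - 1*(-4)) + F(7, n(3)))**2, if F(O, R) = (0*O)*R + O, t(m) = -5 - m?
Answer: 4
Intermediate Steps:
n(H) = 1/(2*H) (n(H) = 1/(H + H) = 1/(2*H))
F(O, R) = O (F(O, R) = 0*R + O = 0 + O = O)
(t(0 - 1*(-4)) + F(7, n(3)))**2 = ((-5 - (0 - 1*(-4))) + 7)**2 = ((-5 - (0 + 4)) + 7)**2 = ((-5 - 1*4) + 7)**2 = ((-5 - 4) + 7)**2 = (-9 + 7)**2 = (-2)**2 = 4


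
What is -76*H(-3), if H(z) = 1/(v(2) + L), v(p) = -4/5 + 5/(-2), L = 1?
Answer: 760/23 ≈ 33.043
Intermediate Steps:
v(p) = -33/10 (v(p) = -4*⅕ + 5*(-½) = -⅘ - 5/2 = -33/10)
H(z) = -10/23 (H(z) = 1/(-33/10 + 1) = 1/(-23/10) = -10/23)
-76*H(-3) = -76*(-10/23) = 760/23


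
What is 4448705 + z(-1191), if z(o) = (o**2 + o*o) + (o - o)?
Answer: 7285667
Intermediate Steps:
z(o) = 2*o**2 (z(o) = (o**2 + o**2) + 0 = 2*o**2 + 0 = 2*o**2)
4448705 + z(-1191) = 4448705 + 2*(-1191)**2 = 4448705 + 2*1418481 = 4448705 + 2836962 = 7285667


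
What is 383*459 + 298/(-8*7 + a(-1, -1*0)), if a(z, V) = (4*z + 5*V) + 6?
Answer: 4746370/27 ≈ 1.7579e+5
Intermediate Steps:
a(z, V) = 6 + 4*z + 5*V
383*459 + 298/(-8*7 + a(-1, -1*0)) = 383*459 + 298/(-8*7 + (6 + 4*(-1) + 5*(-1*0))) = 175797 + 298/(-56 + (6 - 4 + 5*0)) = 175797 + 298/(-56 + (6 - 4 + 0)) = 175797 + 298/(-56 + 2) = 175797 + 298/(-54) = 175797 + 298*(-1/54) = 175797 - 149/27 = 4746370/27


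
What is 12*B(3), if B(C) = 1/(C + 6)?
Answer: 4/3 ≈ 1.3333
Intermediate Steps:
B(C) = 1/(6 + C)
12*B(3) = 12/(6 + 3) = 12/9 = 12*(⅑) = 4/3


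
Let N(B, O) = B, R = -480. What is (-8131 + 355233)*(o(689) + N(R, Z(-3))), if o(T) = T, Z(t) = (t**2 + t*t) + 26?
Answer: 72544318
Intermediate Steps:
Z(t) = 26 + 2*t**2 (Z(t) = (t**2 + t**2) + 26 = 2*t**2 + 26 = 26 + 2*t**2)
(-8131 + 355233)*(o(689) + N(R, Z(-3))) = (-8131 + 355233)*(689 - 480) = 347102*209 = 72544318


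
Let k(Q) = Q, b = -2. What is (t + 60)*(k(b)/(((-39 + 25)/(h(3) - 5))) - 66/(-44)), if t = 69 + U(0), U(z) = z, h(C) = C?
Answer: 2193/14 ≈ 156.64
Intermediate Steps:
t = 69 (t = 69 + 0 = 69)
(t + 60)*(k(b)/(((-39 + 25)/(h(3) - 5))) - 66/(-44)) = (69 + 60)*(-2*(3 - 5)/(-39 + 25) - 66/(-44)) = 129*(-2/((-14/(-2))) - 66*(-1/44)) = 129*(-2/((-14*(-1/2))) + 3/2) = 129*(-2/7 + 3/2) = 129*(17/14) = 2193/14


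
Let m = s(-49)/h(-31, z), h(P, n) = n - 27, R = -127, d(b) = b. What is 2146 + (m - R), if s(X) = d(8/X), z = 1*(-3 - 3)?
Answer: 3675449/1617 ≈ 2273.0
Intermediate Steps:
z = -6 (z = 1*(-6) = -6)
s(X) = 8/X
h(P, n) = -27 + n
m = 8/1617 (m = (8/(-49))/(-27 - 6) = (8*(-1/49))/(-33) = -8/49*(-1/33) = 8/1617 ≈ 0.0049474)
2146 + (m - R) = 2146 + (8/1617 - 1*(-127)) = 2146 + (8/1617 + 127) = 2146 + 205367/1617 = 3675449/1617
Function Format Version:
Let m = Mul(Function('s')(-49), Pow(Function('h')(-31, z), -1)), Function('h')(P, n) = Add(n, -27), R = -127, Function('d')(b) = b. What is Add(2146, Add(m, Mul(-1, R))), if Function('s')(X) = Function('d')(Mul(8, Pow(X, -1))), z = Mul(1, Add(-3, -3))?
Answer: Rational(3675449, 1617) ≈ 2273.0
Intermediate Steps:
z = -6 (z = Mul(1, -6) = -6)
Function('s')(X) = Mul(8, Pow(X, -1))
Function('h')(P, n) = Add(-27, n)
m = Rational(8, 1617) (m = Mul(Mul(8, Pow(-49, -1)), Pow(Add(-27, -6), -1)) = Mul(Mul(8, Rational(-1, 49)), Pow(-33, -1)) = Mul(Rational(-8, 49), Rational(-1, 33)) = Rational(8, 1617) ≈ 0.0049474)
Add(2146, Add(m, Mul(-1, R))) = Add(2146, Add(Rational(8, 1617), Mul(-1, -127))) = Add(2146, Add(Rational(8, 1617), 127)) = Add(2146, Rational(205367, 1617)) = Rational(3675449, 1617)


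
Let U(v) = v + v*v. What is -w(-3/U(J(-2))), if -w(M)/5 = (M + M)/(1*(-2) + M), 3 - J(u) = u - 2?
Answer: 6/23 ≈ 0.26087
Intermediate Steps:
J(u) = 5 - u (J(u) = 3 - (u - 2) = 3 - (-2 + u) = 3 + (2 - u) = 5 - u)
U(v) = v + v**2
w(M) = -10*M/(-2 + M) (w(M) = -5*(M + M)/(1*(-2) + M) = -5*2*M/(-2 + M) = -10*M/(-2 + M))
-w(-3/U(J(-2))) = -(-10)*(-3*1/((1 + (5 - 1*(-2)))*(5 - 1*(-2))))/(-2 - 3*1/((1 + (5 - 1*(-2)))*(5 - 1*(-2)))) = -(-10)*(-3*1/((1 + (5 + 2))*(5 + 2)))/(-2 - 3*1/((1 + (5 + 2))*(5 + 2))) = -(-10)*(-3*1/(7*(1 + 7)))/(-2 - 3*1/(7*(1 + 7))) = -(-10)*(-3/(7*8))/(-2 - 3/(7*8)) = -(-10)*(-3/56)/(-2 - 3/56) = -(-10)*(-3*1/56)/(-2 - 3*1/56) = -(-10)*(-3)/(56*(-2 - 3/56)) = -(-10)*(-3)/(56*(-115/56)) = -(-10)*(-3)*(-56)/(56*115) = -1*(-6/23) = 6/23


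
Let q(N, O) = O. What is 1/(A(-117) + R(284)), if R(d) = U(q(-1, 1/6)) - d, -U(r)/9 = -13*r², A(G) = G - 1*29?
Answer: -4/1707 ≈ -0.0023433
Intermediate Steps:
A(G) = -29 + G (A(G) = G - 29 = -29 + G)
U(r) = 117*r² (U(r) = -(-117)*r² = 117*r²)
R(d) = 13/4 - d (R(d) = 117*(1/6)² - d = 117*(⅙)² - d = 117*(1/36) - d = 13/4 - d)
1/(A(-117) + R(284)) = 1/((-29 - 117) + (13/4 - 1*284)) = 1/(-146 + (13/4 - 284)) = 1/(-146 - 1123/4) = 1/(-1707/4) = -4/1707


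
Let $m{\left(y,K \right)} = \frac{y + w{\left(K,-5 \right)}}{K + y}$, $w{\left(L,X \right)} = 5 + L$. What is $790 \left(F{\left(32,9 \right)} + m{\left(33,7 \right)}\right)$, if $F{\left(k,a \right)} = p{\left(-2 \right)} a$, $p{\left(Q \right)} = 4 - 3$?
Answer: $\frac{31995}{4} \approx 7998.8$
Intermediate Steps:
$p{\left(Q \right)} = 1$ ($p{\left(Q \right)} = 4 - 3 = 1$)
$m{\left(y,K \right)} = \frac{5 + K + y}{K + y}$ ($m{\left(y,K \right)} = \frac{y + \left(5 + K\right)}{K + y} = \frac{5 + K + y}{K + y}$)
$F{\left(k,a \right)} = a$ ($F{\left(k,a \right)} = 1 a = a$)
$790 \left(F{\left(32,9 \right)} + m{\left(33,7 \right)}\right) = 790 \left(9 + \frac{5 + 7 + 33}{7 + 33}\right) = 790 \left(9 + \frac{1}{40} \cdot 45\right) = 790 \left(9 + \frac{9}{8}\right) = 790 \cdot \frac{81}{8} = \frac{31995}{4}$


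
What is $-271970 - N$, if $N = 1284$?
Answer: $-273254$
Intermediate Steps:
$-271970 - N = -271970 - 1284 = -273254$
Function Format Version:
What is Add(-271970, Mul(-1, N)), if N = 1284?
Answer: -273254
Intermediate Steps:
Add(-271970, Mul(-1, N)) = Add(-271970, Mul(-1, 1284)) = Add(-271970, -1284) = -273254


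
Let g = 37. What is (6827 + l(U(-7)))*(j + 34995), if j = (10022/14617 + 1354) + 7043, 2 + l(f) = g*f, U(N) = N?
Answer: 4164622637476/14617 ≈ 2.8492e+8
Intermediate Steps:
l(f) = -2 + 37*f
j = 122748971/14617 (j = (10022*(1/14617) + 1354) + 7043 = (10022/14617 + 1354) + 7043 = 19801440/14617 + 7043 = 122748971/14617 ≈ 8397.7)
(6827 + l(U(-7)))*(j + 34995) = (6827 + (-2 + 37*(-7)))*(122748971/14617 + 34995) = (6827 + (-2 - 259))*(634270886/14617) = (6827 - 261)*(634270886/14617) = 6566*(634270886/14617) = 4164622637476/14617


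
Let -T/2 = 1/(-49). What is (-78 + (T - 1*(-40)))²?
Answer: 3459600/2401 ≈ 1440.9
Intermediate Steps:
T = 2/49 (T = -2/(-49) = -2*(-1/49) = 2/49 ≈ 0.040816)
(-78 + (T - 1*(-40)))² = (-78 + (2/49 - 1*(-40)))² = (-78 + (2/49 + 40))² = (-78 + 1962/49)² = (-1860/49)² = 3459600/2401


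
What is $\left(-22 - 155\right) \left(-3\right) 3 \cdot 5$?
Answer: $7965$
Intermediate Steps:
$\left(-22 - 155\right) \left(-3\right) 3 \cdot 5 = - 177 \left(\left(-9\right) 5\right) = \left(-177\right) \left(-45\right) = 7965$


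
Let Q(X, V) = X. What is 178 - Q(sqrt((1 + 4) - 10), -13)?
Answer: 178 - I*sqrt(5) ≈ 178.0 - 2.2361*I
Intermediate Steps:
178 - Q(sqrt((1 + 4) - 10), -13) = 178 - sqrt((1 + 4) - 10) = 178 - sqrt(5 - 10) = 178 - sqrt(-5) = 178 - I*sqrt(5)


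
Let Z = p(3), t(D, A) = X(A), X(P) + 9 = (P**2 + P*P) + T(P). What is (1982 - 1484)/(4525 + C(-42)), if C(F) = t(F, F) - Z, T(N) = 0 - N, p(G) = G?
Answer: 498/8083 ≈ 0.061611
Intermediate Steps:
T(N) = -N
X(P) = -9 - P + 2*P**2 (X(P) = -9 + ((P**2 + P*P) - P) = -9 + ((P**2 + P**2) - P) = -9 + (2*P**2 - P) = -9 + (-P + 2*P**2) = -9 - P + 2*P**2)
t(D, A) = -9 - A + 2*A**2
Z = 3
C(F) = -12 - F + 2*F**2 (C(F) = (-9 - F + 2*F**2) - 1*3 = (-9 - F + 2*F**2) - 3 = -12 - F + 2*F**2)
(1982 - 1484)/(4525 + C(-42)) = (1982 - 1484)/(4525 + (-12 - 1*(-42) + 2*(-42)**2)) = 498/(4525 + (-12 + 42 + 2*1764)) = 498/(4525 + (-12 + 42 + 3528)) = 498/(4525 + 3558) = 498/8083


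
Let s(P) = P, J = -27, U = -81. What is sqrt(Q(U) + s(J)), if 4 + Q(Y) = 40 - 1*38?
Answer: I*sqrt(29) ≈ 5.3852*I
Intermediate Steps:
Q(Y) = -2 (Q(Y) = -4 + (40 - 1*38) = -4 + (40 - 38) = -4 + 2 = -2)
sqrt(Q(U) + s(J)) = sqrt(-2 - 27) = sqrt(-29) = I*sqrt(29)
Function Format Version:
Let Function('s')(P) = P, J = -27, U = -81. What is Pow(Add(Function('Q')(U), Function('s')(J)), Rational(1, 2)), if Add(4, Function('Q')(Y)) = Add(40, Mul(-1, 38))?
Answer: Mul(I, Pow(29, Rational(1, 2))) ≈ Mul(5.3852, I)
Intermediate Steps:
Function('Q')(Y) = -2 (Function('Q')(Y) = Add(-4, Add(40, Mul(-1, 38))) = Add(-4, Add(40, -38)) = Add(-4, 2) = -2)
Pow(Add(Function('Q')(U), Function('s')(J)), Rational(1, 2)) = Pow(Add(-2, -27), Rational(1, 2)) = Pow(-29, Rational(1, 2)) = Mul(I, Pow(29, Rational(1, 2)))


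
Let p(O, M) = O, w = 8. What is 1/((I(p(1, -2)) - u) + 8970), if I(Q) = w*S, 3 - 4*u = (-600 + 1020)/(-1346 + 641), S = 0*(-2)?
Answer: 188/1686191 ≈ 0.00011149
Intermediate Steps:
S = 0
u = 169/188 (u = ¾ - (-600 + 1020)/(4*(-1346 + 641)) = ¾ - 105/(-705) = ¾ - 105*(-1)/705 = ¾ - ¼*(-28/47) = ¾ + 7/47 = 169/188 ≈ 0.89894)
I(Q) = 0 (I(Q) = 8*0 = 0)
1/((I(p(1, -2)) - u) + 8970) = 1/((0 - 1*169/188) + 8970) = 1/((0 - 169/188) + 8970) = 1/(-169/188 + 8970) = 1/(1686191/188) = 188/1686191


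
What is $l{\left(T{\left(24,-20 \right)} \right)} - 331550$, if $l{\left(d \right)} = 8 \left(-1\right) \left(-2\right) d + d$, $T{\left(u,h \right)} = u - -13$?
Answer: $-330921$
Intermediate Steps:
$T{\left(u,h \right)} = 13 + u$ ($T{\left(u,h \right)} = u + 13 = 13 + u$)
$l{\left(d \right)} = 17 d$ ($l{\left(d \right)} = \left(-8\right) \left(-2\right) d + d = 16 d + d = 17 d$)
$l{\left(T{\left(24,-20 \right)} \right)} - 331550 = 17 \left(13 + 24\right) - 331550 = 17 \cdot 37 - 331550 = 629 - 331550 = -330921$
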